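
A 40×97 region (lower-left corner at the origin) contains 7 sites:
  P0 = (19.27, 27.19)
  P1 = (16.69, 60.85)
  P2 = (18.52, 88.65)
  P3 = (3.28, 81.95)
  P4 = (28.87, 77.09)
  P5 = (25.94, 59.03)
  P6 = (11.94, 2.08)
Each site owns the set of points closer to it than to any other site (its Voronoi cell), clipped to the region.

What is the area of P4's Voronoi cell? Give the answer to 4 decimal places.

1. box [0,40]×[0,97]: [(0, 0) (40, 0) (40, 97) (0, 97)]
2. ⊥bis P4·P0 via (24.07,52.14): [(0, 56.7707) (40, 49.0753) (40, 97) (0, 97)]  |A|=1763.0798
3. ⊥bis P4·P1 via (22.78,68.97): [(0, 86.055) (40, 56.055) (40, 97) (0, 97)]  |A|=1037.8
4. ⊥bis P4·P2 via (23.695,82.87): [(14.8298, 74.9327) (40, 56.055) (40, 97) (39.4769, 97)]  |A|=521.0695
5. ⊥bis P4·P3 via (16.075,79.52): [(15.2804, 75.3362) (15.1572, 74.6871) (40, 56.055) (40, 97) (39.4769, 97)]  |A|=520.9481
6. ⊥bis P4·P5 via (27.405,68.06): [(15.2804, 75.3362) (15.1572, 74.6871) (23.0516, 68.7663) (40, 66.0166) (40, 97) (39.4769, 97)]  |A|=436.5315
7. ⊥bis P4·P6 via (20.405,39.585): [(15.2804, 75.3362) (15.1572, 74.6871) (23.0516, 68.7663) (40, 66.0166) (40, 97) (39.4769, 97)]  |A|=436.5315
8. canonical 6-gon: [(15.2804, 75.3362) (15.1572, 74.6871) (23.0516, 68.7663) (40, 66.0166) (40, 97) (39.4769, 97)]
9. shoelace: 436.5315

Area of P4's cell: 436.5315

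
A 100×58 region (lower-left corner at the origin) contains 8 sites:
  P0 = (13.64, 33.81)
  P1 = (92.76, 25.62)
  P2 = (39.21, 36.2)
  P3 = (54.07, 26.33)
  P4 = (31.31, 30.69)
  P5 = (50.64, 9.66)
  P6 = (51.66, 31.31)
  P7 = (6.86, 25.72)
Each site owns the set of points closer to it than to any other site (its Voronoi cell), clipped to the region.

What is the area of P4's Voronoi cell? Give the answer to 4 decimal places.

Area of P4's cell: 486.3368

1. box [0,100]×[0,58]: [(0, 0) (100, 0) (100, 58) (0, 58)]
2. ⊥bis P4·P0 via (22.475,32.25): [(16.7806, 0) (100, 0) (100, 58) (27.0217, 58)]  |A|=4529.7335
3. ⊥bis P4·P1 via (62.035,28.155): [(16.7806, 0) (59.712, 0) (64.4974, 58) (27.0217, 58)]  |A|=2331.8072
4. ⊥bis P4·P2 via (35.26,33.445): [(25.2262, 47.8311) (16.7806, 0) (58.5868, 0)]  |A|=999.8186
5. ⊥bis P4·P3 via (42.69,28.51): [(41.8307, 24.0242) (25.2262, 47.8311) (16.7806, 0) (37.2285, 0)]  |A|=743.26
6. ⊥bis P4·P5 via (40.975,20.175): [(41.1186, 20.307) (41.8307, 24.0242) (25.2262, 47.8311) (16.7806, 0) (19.0257, 0)]  |A|=558.4377
7. ⊥bis P4·P6 via (41.485,31): [(41.1186, 20.307) (41.7158, 23.4245) (41.6914, 24.2239) (25.2262, 47.8311) (16.7806, 0) (19.0257, 0)]  |A|=558.3845
8. ⊥bis P4·P7 via (19.085,28.205): [(23.9064, 4.4862) (41.1186, 20.307) (41.7158, 23.4245) (41.6914, 24.2239) (25.2262, 47.8311) (20.5169, 21.1606)]  |A|=486.3368
9. canonical 6-gon: [(23.9064, 4.4862) (41.1186, 20.307) (41.7158, 23.4245) (41.6914, 24.2239) (25.2262, 47.8311) (20.5169, 21.1606)]
10. shoelace: 486.3368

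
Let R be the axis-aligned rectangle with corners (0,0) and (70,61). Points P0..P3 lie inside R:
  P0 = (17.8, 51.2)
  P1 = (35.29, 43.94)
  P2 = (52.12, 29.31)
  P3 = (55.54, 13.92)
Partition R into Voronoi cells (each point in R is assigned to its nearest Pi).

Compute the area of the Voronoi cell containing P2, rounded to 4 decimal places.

1. box [0,70]×[0,61]: [(0, 0) (70, 0) (70, 61) (0, 61)]
2. ⊥bis P2·P0 via (34.96,40.255): [(9.2845, 0) (70, 0) (70, 61) (48.1916, 61)]  |A|=2516.9783
3. ⊥bis P2·P1 via (43.705,36.625): [(11.8676, 0) (70, 0) (70, 61) (64.8937, 61)]  |A|=1928.7801
4. ⊥bis P2·P3 via (53.83,21.615): [(25.1089, 15.2325) (70, 25.2083) (70, 61) (64.8937, 61)]  |A|=920.2135
5. canonical 4-gon: [(25.1089, 15.2325) (70, 25.2083) (70, 61) (64.8937, 61)]
6. shoelace: 920.2135

Area of P2's cell: 920.2135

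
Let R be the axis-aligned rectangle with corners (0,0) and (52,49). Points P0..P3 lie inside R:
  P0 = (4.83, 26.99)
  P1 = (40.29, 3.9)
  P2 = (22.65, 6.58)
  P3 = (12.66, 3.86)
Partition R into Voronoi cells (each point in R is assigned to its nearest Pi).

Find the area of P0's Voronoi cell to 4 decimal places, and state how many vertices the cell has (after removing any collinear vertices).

Area of P0's cell: 1025.0210 (5 vertices)

1. box [0,52]×[0,49]: [(0, 0) (52, 0) (52, 49) (0, 49)]
2. ⊥bis P0·P1 via (22.56,15.445): [(0, 0) (12.5029, 0) (44.4095, 49) (0, 49)]  |A|=1394.3548
3. ⊥bis P0·P2 via (13.74,16.785): [(0, 4.7886) (36.2038, 36.3982) (44.4095, 49) (0, 49)]  |A|=1080.1312
4. ⊥bis P0·P3 via (8.745,15.425): [(0, 12.4646) (14.359, 17.3255) (36.2038, 36.3982) (44.4095, 49) (0, 49)]  |A|=1025.021
5. canonical 5-gon: [(0, 12.4646) (14.359, 17.3255) (36.2038, 36.3982) (44.4095, 49) (0, 49)]
6. shoelace: 1025.021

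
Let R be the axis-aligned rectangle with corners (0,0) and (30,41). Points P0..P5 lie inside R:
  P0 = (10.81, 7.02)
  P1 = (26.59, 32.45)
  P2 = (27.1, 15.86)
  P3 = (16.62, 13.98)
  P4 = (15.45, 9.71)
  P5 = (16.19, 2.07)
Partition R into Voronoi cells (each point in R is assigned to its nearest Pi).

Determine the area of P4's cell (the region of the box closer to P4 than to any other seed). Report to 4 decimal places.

1. box [0,30]×[0,41]: [(0, 0) (30, 0) (30, 41) (0, 41)]
2. ⊥bis P4·P0 via (13.13,8.365): [(0, 31.013) (17.9795, 0) (30, 0) (30, 41) (0, 41)]  |A|=951.2
3. ⊥bis P4·P1 via (21.02,21.08): [(0, 31.3774) (0, 31.013) (17.9795, 0) (30, 0) (30, 16.6808)]  |A|=442.0734
4. ⊥bis P4·P2 via (21.275,12.785): [(15.4576, 23.8049) (0, 31.3774) (0, 31.013) (17.9795, 0) (28.0242, 0)]  |A|=297.2665
5. ⊥bis P4·P3 via (16.035,11.845): [(22.7413, 10.0075) (10.1829, 13.4485) (17.9795, 0) (28.0242, 0)]  |A|=121.2919
6. ⊥bis P4·P5 via (15.82,5.89): [(24.4724, 6.7281) (22.7413, 10.0075) (10.1829, 13.4485) (14.6316, 5.7749)]  |A|=57.491
7. canonical 4-gon: [(24.4724, 6.7281) (22.7413, 10.0075) (10.1829, 13.4485) (14.6316, 5.7749)]
8. shoelace: 57.491

Area of P4's cell: 57.4910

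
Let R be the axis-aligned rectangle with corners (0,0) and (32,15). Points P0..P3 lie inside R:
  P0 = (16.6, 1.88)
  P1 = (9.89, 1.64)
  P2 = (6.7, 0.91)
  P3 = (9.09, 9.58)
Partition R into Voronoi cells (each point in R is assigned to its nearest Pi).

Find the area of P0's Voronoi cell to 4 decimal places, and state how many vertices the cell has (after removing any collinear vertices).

Area of P0's cell: 241.1746 (5 vertices)

1. box [0,32]×[0,15]: [(0, 0) (32, 0) (32, 15) (0, 15)]
2. ⊥bis P0·P1 via (13.245,1.76): [(13.308, 0) (32, 0) (32, 15) (12.7714, 15)]  |A|=284.4046
3. ⊥bis P0·P2 via (11.65,1.395): [(13.308, 0) (32, 0) (32, 15) (12.7714, 15)]  |A|=284.4046
4. ⊥bis P0·P3 via (12.845,5.73): [(13.0943, 5.9732) (13.308, 0) (32, 0) (32, 15) (22.3495, 15)]  |A|=241.1746
5. canonical 5-gon: [(13.0943, 5.9732) (13.308, 0) (32, 0) (32, 15) (22.3495, 15)]
6. shoelace: 241.1746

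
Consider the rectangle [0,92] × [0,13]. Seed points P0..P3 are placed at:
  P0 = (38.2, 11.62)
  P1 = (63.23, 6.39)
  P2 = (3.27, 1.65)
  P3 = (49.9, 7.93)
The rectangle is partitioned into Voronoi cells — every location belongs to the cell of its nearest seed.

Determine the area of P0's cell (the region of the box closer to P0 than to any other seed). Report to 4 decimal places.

1. box [0,92]×[0,13]: [(0, 0) (92, 0) (92, 13) (0, 13)]
2. ⊥bis P0·P1 via (50.715,9.005): [(0, 0) (48.8334, 0) (51.5498, 13) (0, 13)]  |A|=652.4906
3. ⊥bis P0·P2 via (20.735,6.635): [(22.6288, 0) (48.8334, 0) (51.5498, 13) (18.9183, 13)]  |A|=382.4346
4. ⊥bis P0·P3 via (44.05,9.775): [(22.6288, 0) (40.9671, 0) (45.0671, 13) (18.9183, 13)]  |A|=289.1666
5. canonical 4-gon: [(22.6288, 0) (40.9671, 0) (45.0671, 13) (18.9183, 13)]
6. shoelace: 289.1666

Area of P0's cell: 289.1666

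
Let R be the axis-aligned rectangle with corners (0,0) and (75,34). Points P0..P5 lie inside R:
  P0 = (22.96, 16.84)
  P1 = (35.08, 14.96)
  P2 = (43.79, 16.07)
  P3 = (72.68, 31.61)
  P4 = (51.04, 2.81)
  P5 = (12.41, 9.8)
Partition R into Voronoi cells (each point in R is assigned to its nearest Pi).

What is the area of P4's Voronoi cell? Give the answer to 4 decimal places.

1. box [0,75]×[0,34]: [(0, 0) (75, 0) (75, 34) (0, 34)]
2. ⊥bis P4·P0 via (37,9.825): [(32.091, 0) (75, 0) (75, 34) (49.0789, 34)]  |A|=1170.1119
3. ⊥bis P4·P1 via (43.06,8.885): [(36.296, 0) (75, 0) (75, 34) (62.1795, 34)]  |A|=875.9157
4. ⊥bis P4·P2 via (47.415,9.44): [(40.6786, 5.7568) (36.296, 0) (75, 0) (75, 24.5223)]  |A|=532.2258
5. ⊥bis P4·P3 via (61.86,17.21): [(61.7615, 17.284) (40.6786, 5.7568) (36.296, 0) (75, 0) (75, 7.3368)]  |A|=418.4701
6. ⊥bis P4·P5 via (31.725,6.305): [(61.7615, 17.284) (40.6786, 5.7568) (36.296, 0) (75, 0) (75, 7.3368)]  |A|=418.4701
7. canonical 5-gon: [(61.7615, 17.284) (40.6786, 5.7568) (36.296, 0) (75, 0) (75, 7.3368)]
8. shoelace: 418.4701

Area of P4's cell: 418.4701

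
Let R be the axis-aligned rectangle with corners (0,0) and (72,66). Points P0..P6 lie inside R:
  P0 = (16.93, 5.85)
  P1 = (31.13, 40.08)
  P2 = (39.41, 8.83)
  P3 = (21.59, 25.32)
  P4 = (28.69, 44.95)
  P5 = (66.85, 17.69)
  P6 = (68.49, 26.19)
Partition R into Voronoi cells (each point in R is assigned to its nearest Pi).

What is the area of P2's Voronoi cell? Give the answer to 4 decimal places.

1. box [0,72]×[0,66]: [(0, 0) (72, 0) (72, 66) (0, 66)]
2. ⊥bis P2·P0 via (28.17,7.34): [(29.143, 0) (72, 0) (72, 66) (20.3939, 66)]  |A|=3117.2822
3. ⊥bis P2·P1 via (35.27,24.455): [(26.2191, 22.0569) (29.143, 0) (72, 0) (72, 34.187)]  |A|=1255.201
4. ⊥bis P2·P3 via (30.5,17.075): [(37.9981, 25.1778) (27.3332, 13.6527) (29.143, 0) (72, 0) (72, 34.187)]  |A|=1203.9666
5. ⊥bis P2·P4 via (34.05,26.89): [(37.9981, 25.1778) (27.3332, 13.6527) (29.143, 0) (72, 0) (72, 34.187)]  |A|=1203.9666
6. ⊥bis P2·P5 via (53.13,13.26): [(48.3926, 27.932) (37.9981, 25.1778) (27.3332, 13.6527) (29.143, 0) (57.4115, 0)]  |A|=596.6909
7. ⊥bis P2·P6 via (53.95,17.51): [(49.1752, 25.5084) (47.8191, 27.78) (37.9981, 25.1778) (27.3332, 13.6527) (29.143, 0) (57.4115, 0)]  |A|=595.9364
8. canonical 6-gon: [(49.1752, 25.5084) (47.8191, 27.78) (37.9981, 25.1778) (27.3332, 13.6527) (29.143, 0) (57.4115, 0)]
9. shoelace: 595.9364

Area of P2's cell: 595.9364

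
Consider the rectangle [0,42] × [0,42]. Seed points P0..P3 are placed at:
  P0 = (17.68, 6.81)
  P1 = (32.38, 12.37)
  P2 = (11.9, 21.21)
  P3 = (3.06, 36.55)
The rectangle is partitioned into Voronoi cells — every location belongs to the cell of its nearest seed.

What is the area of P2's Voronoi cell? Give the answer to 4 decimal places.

1. box [0,42]×[0,42]: [(0, 0) (42, 0) (42, 42) (0, 42)]
2. ⊥bis P2·P0 via (14.79,14.01): [(0, 8.0735) (42, 24.9318) (42, 42) (0, 42)]  |A|=1070.8897
3. ⊥bis P2·P1 via (22.14,16.79): [(0, 8.0735) (22.2289, 16.9959) (33.0217, 42) (0, 42)]  |A|=789.9131
4. ⊥bis P2·P3 via (7.48,28.88): [(0, 24.5695) (0, 8.0735) (22.2289, 16.9959) (33.0217, 42) (30.2471, 42)]  |A|=526.3023
5. canonical 5-gon: [(0, 24.5695) (0, 8.0735) (22.2289, 16.9959) (33.0217, 42) (30.2471, 42)]
6. shoelace: 526.3023

Area of P2's cell: 526.3023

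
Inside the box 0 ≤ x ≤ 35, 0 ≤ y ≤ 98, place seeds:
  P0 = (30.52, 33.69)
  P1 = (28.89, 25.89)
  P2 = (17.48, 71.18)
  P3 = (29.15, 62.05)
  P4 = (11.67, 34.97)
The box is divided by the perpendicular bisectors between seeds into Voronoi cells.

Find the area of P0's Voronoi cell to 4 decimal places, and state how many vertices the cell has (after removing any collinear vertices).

Area of P0's cell: 239.7752 (4 vertices)

1. box [0,35]×[0,98]: [(0, 0) (35, 0) (35, 98) (0, 98)]
2. ⊥bis P0·P1 via (29.705,29.79): [(0, 35.9976) (35, 28.6835) (35, 98) (0, 98)]  |A|=2298.0814
3. ⊥bis P0·P2 via (24,52.435): [(0, 44.0872) (0, 35.9976) (35, 28.6835) (35, 56.2611)]  |A|=624.1759
4. ⊥bis P0·P3 via (29.835,47.87): [(7.8178, 46.8064) (0, 44.0872) (0, 35.9976) (35, 28.6835) (35, 48.1195)]  |A|=513.5229
5. ⊥bis P0·P4 via (21.095,34.33): [(21.9887, 47.491) (20.9115, 31.6276) (35, 28.6835) (35, 48.1195)]  |A|=239.7752
6. canonical 4-gon: [(21.9887, 47.491) (20.9115, 31.6276) (35, 28.6835) (35, 48.1195)]
7. shoelace: 239.7752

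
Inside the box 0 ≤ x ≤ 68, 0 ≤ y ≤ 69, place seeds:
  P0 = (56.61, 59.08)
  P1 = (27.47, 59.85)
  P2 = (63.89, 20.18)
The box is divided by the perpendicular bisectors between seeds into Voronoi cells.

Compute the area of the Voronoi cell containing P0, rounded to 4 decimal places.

Area of P0's cell: 793.8261

1. box [0,68]×[0,69]: [(0, 0) (68, 0) (68, 69) (0, 69)]
2. ⊥bis P0·P1 via (42.04,59.465): [(40.4687, 0) (68, 0) (68, 69) (42.292, 69)]  |A|=1836.7579
3. ⊥bis P0·P2 via (60.25,39.63): [(41.4228, 36.1065) (68, 41.0804) (68, 69) (42.292, 69)]  |A|=793.8261
4. canonical 4-gon: [(41.4228, 36.1065) (68, 41.0804) (68, 69) (42.292, 69)]
5. shoelace: 793.8261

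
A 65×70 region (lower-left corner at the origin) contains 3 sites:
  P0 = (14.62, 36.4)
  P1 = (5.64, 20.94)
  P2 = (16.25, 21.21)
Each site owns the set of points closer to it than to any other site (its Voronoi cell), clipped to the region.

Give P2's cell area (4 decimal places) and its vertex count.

Area of P2's cell: 1682.7984 (4 vertices)

1. box [0,65]×[0,70]: [(0, 0) (65, 0) (65, 70) (0, 70)]
2. ⊥bis P2·P0 via (15.435,28.805): [(0, 27.1487) (0, 0) (65, 0) (65, 34.1237)]  |A|=1991.3531
3. ⊥bis P2·P1 via (10.945,21.075): [(10.7611, 28.3035) (11.4813, 0) (65, 0) (65, 34.1237)]  |A|=1682.7984
4. canonical 4-gon: [(10.7611, 28.3035) (11.4813, 0) (65, 0) (65, 34.1237)]
5. shoelace: 1682.7984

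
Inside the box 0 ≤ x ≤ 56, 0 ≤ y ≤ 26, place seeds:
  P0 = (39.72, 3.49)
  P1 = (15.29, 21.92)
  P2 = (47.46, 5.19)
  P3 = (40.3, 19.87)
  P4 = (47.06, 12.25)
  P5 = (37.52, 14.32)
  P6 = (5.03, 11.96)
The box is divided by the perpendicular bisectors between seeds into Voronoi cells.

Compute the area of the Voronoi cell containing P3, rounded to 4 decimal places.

1. box [0,56]×[0,26]: [(0, 0) (56, 0) (56, 26) (0, 26)]
2. ⊥bis P3·P0 via (40.01,11.68): [(0, 13.0967) (56, 11.1138) (56, 26) (0, 26)]  |A|=778.1053
3. ⊥bis P3·P1 via (27.795,20.895): [(27.0772, 12.1379) (56, 11.1138) (56, 26) (28.2134, 26)]  |A|=407.8646
4. ⊥bis P3·P2 via (43.88,12.53): [(27.0772, 12.1379) (41.9933, 11.6098) (56, 18.4414) (56, 26) (28.2134, 26)]  |A|=356.5469
5. ⊥bis P3·P4 via (43.68,16.06): [(27.0772, 12.1379) (38.7914, 11.7231) (54.8846, 26) (28.2134, 26)]  |A|=271.817
6. ⊥bis P3·P5 via (38.91,17.095): [(27.9342, 22.5928) (42.7043, 15.1944) (54.8846, 26) (28.2134, 26)]  |A|=170.2938
7. ⊥bis P3·P6 via (22.665,15.915): [(27.9342, 22.5928) (42.7043, 15.1944) (54.8846, 26) (28.2134, 26)]  |A|=170.2938
8. canonical 4-gon: [(27.9342, 22.5928) (42.7043, 15.1944) (54.8846, 26) (28.2134, 26)]
9. shoelace: 170.2938

Area of P3's cell: 170.2938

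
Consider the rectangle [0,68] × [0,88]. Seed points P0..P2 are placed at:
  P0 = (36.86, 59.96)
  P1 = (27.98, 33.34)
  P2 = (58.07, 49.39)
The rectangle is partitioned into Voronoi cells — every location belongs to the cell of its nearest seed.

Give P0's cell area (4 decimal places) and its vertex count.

Area of P0's cell: 2065.4949 (4 vertices)

1. box [0,68]×[0,88]: [(0, 0) (68, 0) (68, 88) (0, 88)]
2. ⊥bis P0·P1 via (32.42,46.65): [(0, 57.4648) (68, 34.7811) (68, 88) (0, 88)]  |A|=2847.6402
3. ⊥bis P0·P2 via (47.465,54.675): [(0, 57.4648) (41.8912, 43.4906) (64.0725, 88) (0, 88)]  |A|=2065.4949
4. canonical 4-gon: [(0, 57.4648) (41.8912, 43.4906) (64.0725, 88) (0, 88)]
5. shoelace: 2065.4949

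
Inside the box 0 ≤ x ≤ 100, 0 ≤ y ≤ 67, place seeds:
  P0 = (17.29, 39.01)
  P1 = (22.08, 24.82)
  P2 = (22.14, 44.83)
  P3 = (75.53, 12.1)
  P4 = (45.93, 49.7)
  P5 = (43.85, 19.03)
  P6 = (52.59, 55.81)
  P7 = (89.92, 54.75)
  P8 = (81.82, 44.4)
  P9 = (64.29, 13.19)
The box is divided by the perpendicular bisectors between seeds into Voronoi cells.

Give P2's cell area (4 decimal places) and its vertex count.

1. box [0,100]×[0,67]: [(0, 0) (100, 0) (100, 67) (0, 67)]
2. ⊥bis P2·P0 via (19.715,41.92): [(0, 58.3492) (70.019, 0) (100, 0) (100, 67) (0, 67)]  |A|=4657.2248
3. ⊥bis P2·P1 via (22.11,34.825): [(0, 58.3492) (28.2511, 34.8066) (100, 34.5914) (100, 67) (0, 67)]  |A|=2894.5075
4. ⊥bis P2·P3 via (48.835,28.465): [(0, 58.3492) (28.2511, 34.8066) (52.6777, 34.7333) (72.4583, 67) (0, 67)]  |A|=1683.3457
5. ⊥bis P2·P4 via (34.035,47.265): [(0, 58.3492) (28.2511, 34.8066) (36.5905, 34.7816) (29.9951, 67) (0, 67)]  |A|=739.2779
6. ⊥bis P2·P5 via (32.995,31.93): [(0, 58.3492) (28.2511, 34.8066) (36.3845, 34.7822) (36.5601, 34.9299) (29.9951, 67) (0, 67)]  |A|=739.2627
7. ⊥bis P2·P6 via (37.365,50.32): [(0, 58.3492) (28.2511, 34.8066) (36.3845, 34.7822) (36.5601, 34.9299) (29.9951, 67) (0, 67)]  |A|=739.2627
8. ⊥bis P2·P7 via (56.03,49.79): [(0, 58.3492) (28.2511, 34.8066) (36.3845, 34.7822) (36.5601, 34.9299) (29.9951, 67) (0, 67)]  |A|=739.2627
9. ⊥bis P2·P8 via (51.98,44.615): [(0, 58.3492) (28.2511, 34.8066) (36.3845, 34.7822) (36.5601, 34.9299) (29.9951, 67) (0, 67)]  |A|=739.2627
10. ⊥bis P2·P9 via (43.215,29.01): [(0, 58.3492) (28.2511, 34.8066) (36.3845, 34.7822) (36.5601, 34.9299) (29.9951, 67) (0, 67)]  |A|=739.2627
11. canonical 6-gon: [(0, 58.3492) (28.2511, 34.8066) (36.3845, 34.7822) (36.5601, 34.9299) (29.9951, 67) (0, 67)]
12. shoelace: 739.2627

Area of P2's cell: 739.2627 (6 vertices)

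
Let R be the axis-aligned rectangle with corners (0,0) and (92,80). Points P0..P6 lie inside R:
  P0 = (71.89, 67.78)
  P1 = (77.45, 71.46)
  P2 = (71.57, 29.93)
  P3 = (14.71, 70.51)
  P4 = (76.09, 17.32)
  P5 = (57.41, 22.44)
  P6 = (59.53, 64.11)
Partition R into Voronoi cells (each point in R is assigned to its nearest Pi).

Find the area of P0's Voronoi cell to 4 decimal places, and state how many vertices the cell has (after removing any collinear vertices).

Area of P0's cell: 373.2432 (4 vertices)

1. box [0,92]×[0,80]: [(0, 0) (92, 0) (92, 80) (0, 80)]
2. ⊥bis P0·P1 via (74.67,69.62): [(0, 0) (92, 0) (92, 43.4366) (67.7998, 80) (0, 80)]  |A|=6917.5793
3. ⊥bis P0·P2 via (71.73,48.855): [(0, 49.4614) (88.5076, 48.7132) (67.7998, 80) (0, 80)]  |A|=2412.0686
4. ⊥bis P0·P3 via (43.3,69.145): [(42.3431, 49.1034) (88.5076, 48.7132) (67.7998, 80) (43.8183, 80)]  |A|=1088.6027
5. ⊥bis P0·P4 via (73.99,42.55): [(42.3431, 49.1034) (88.5076, 48.7132) (67.7998, 80) (43.8183, 80)]  |A|=1088.6027
6. ⊥bis P0·P5 via (64.65,45.11): [(42.4904, 52.187) (52.4122, 49.0183) (88.5076, 48.7132) (67.7998, 80) (43.8183, 80)]  |A|=1073.0721
7. ⊥bis P0·P6 via (65.71,65.945): [(70.7821, 48.863) (88.5076, 48.7132) (67.7998, 80) (61.5367, 80)]  |A|=373.2432
8. canonical 4-gon: [(70.7821, 48.863) (88.5076, 48.7132) (67.7998, 80) (61.5367, 80)]
9. shoelace: 373.2432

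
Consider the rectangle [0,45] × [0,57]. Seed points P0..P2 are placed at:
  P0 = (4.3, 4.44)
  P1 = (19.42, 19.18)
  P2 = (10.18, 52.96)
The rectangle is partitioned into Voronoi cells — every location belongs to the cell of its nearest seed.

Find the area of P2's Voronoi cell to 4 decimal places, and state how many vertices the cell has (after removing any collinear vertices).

1. box [0,45]×[0,57]: [(0, 0) (45, 0) (45, 57) (0, 57)]
2. ⊥bis P2·P0 via (7.24,28.7): [(0, 29.5774) (45, 24.124) (45, 57) (0, 57)]  |A|=1356.7192
3. ⊥bis P2·P1 via (14.8,36.07): [(0, 32.0217) (45, 44.3307) (45, 57) (0, 57)]  |A|=847.0702
4. canonical 4-gon: [(0, 32.0217) (45, 44.3307) (45, 57) (0, 57)]
5. shoelace: 847.0702

Area of P2's cell: 847.0702 (4 vertices)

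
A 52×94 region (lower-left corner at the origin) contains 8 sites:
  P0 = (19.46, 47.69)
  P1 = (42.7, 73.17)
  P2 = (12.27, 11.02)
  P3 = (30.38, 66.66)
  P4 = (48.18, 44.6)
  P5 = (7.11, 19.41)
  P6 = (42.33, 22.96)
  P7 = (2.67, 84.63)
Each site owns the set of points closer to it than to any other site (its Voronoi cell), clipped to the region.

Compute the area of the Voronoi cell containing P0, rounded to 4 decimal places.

1. box [0,52]×[0,94]: [(0, 0) (52, 0) (52, 94) (0, 94)]
2. ⊥bis P0·P1 via (31.08,60.43): [(0, 88.7777) (0, 0) (52, 0) (52, 41.3491)]  |A|=3383.2971
3. ⊥bis P0·P2 via (15.865,29.355): [(0, 88.7777) (0, 32.4657) (52, 22.2699) (52, 41.3491)]  |A|=1960.1716
4. ⊥bis P0·P3 via (24.92,57.175): [(51.2944, 41.9927) (0, 71.5201) (0, 32.4657) (52, 22.2699) (52, 41.3491)]  |A|=1517.5624
5. ⊥bis P0·P4 via (33.82,46.145): [(34.4184, 51.7073) (0, 71.5201) (0, 32.4657) (31.6799, 26.2541)]  |A|=1083.7779
6. ⊥bis P0·P5 via (13.285,33.55): [(34.4184, 51.7073) (0, 71.5201) (0, 39.3516) (28.6161, 26.8549) (31.6799, 26.2541)]  |A|=985.254
7. ⊥bis P0·P6 via (30.895,35.325): [(32.8504, 37.1334) (34.4184, 51.7073) (0, 71.5201) (0, 39.3516) (23.9428, 28.8957)]  |A|=939.8982
8. ⊥bis P0·P7 via (11.065,66.16): [(32.8504, 37.1334) (34.4184, 51.7073) (10.0851, 65.7146) (0, 61.1307) (0, 39.3516) (23.9428, 28.8957)]  |A|=887.5092
9. canonical 6-gon: [(32.8504, 37.1334) (34.4184, 51.7073) (10.0851, 65.7146) (0, 61.1307) (0, 39.3516) (23.9428, 28.8957)]
10. shoelace: 887.5092

Area of P0's cell: 887.5092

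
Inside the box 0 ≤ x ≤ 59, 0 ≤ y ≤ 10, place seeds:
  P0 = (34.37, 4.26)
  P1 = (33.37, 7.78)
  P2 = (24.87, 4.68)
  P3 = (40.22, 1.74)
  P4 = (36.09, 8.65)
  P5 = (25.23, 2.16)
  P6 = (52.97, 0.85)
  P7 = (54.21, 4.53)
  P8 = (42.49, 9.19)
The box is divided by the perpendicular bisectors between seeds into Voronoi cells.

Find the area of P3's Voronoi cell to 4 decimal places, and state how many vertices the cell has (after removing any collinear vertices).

1. box [0,59]×[0,10]: [(0, 0) (59, 0) (59, 10) (0, 10)]
2. ⊥bis P3·P0 via (37.295,3): [(36.0027, 0) (59, 0) (59, 10) (40.3104, 10)]  |A|=208.4346
3. ⊥bis P3·P1 via (36.795,4.76): [(39.2549, 7.5498) (36.0027, 0) (59, 0) (59, 10) (41.4154, 10)]  |A|=207.0809
4. ⊥bis P3·P2 via (32.545,3.21): [(39.2549, 7.5498) (36.0027, 0) (59, 0) (59, 10) (41.4154, 10)]  |A|=207.0809
5. ⊥bis P3·P4 via (38.155,5.195): [(38.2702, 5.2639) (36.0027, 0) (59, 0) (59, 10) (46.1944, 10)]  |A|=194.5009
6. ⊥bis P3·P5 via (32.725,1.95): [(38.2702, 5.2639) (36.0027, 0) (59, 0) (59, 10) (46.1944, 10)]  |A|=194.5009
7. ⊥bis P3·P6 via (46.595,1.295): [(38.2702, 5.2639) (36.0027, 0) (46.5046, 0) (47.2026, 10) (46.1944, 10)]  |A|=73.0372
8. ⊥bis P3·P7 via (47.215,3.135): [(45.883, 9.8139) (38.2702, 5.2639) (36.0027, 0) (46.5046, 0) (46.8509, 4.9608)]  |A|=69.6512
9. ⊥bis P3·P8 via (41.355,5.465): [(39.5347, 6.0196) (38.2702, 5.2639) (36.0027, 0) (46.5046, 0) (46.7709, 3.8148)]  |A|=48.1759
10. canonical 5-gon: [(39.5347, 6.0196) (38.2702, 5.2639) (36.0027, 0) (46.5046, 0) (46.7709, 3.8148)]
11. shoelace: 48.1759

Area of P3's cell: 48.1759 (5 vertices)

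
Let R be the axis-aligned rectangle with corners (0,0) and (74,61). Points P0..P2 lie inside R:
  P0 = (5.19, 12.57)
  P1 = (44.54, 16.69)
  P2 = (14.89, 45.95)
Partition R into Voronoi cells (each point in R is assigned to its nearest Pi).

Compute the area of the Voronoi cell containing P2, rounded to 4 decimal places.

Area of P2's cell: 1396.2161

1. box [0,74]×[0,61]: [(0, 0) (74, 0) (74, 61) (0, 61)]
2. ⊥bis P2·P0 via (10.04,29.26): [(0, 32.1776) (74, 10.6737) (74, 61) (0, 61)]  |A|=2928.505
3. ⊥bis P2·P1 via (29.715,31.32): [(0, 32.1776) (23.7504, 25.2759) (59.0046, 61) (0, 61)]  |A|=1396.2161
4. canonical 4-gon: [(0, 32.1776) (23.7504, 25.2759) (59.0046, 61) (0, 61)]
5. shoelace: 1396.2161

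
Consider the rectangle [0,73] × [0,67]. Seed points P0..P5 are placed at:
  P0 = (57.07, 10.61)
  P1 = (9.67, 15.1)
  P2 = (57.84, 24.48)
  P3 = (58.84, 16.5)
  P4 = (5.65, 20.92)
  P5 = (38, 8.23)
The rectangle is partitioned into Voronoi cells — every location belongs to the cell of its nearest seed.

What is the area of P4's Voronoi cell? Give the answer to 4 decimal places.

Area of P4's cell: 1309.4146

1. box [0,73]×[0,67]: [(0, 0) (73, 0) (73, 67) (0, 67)]
2. ⊥bis P4·P0 via (31.36,15.765): [(0, 0) (28.199, 0) (41.6329, 67) (0, 67)]  |A|=2339.3698
3. ⊥bis P4·P1 via (7.66,18.01): [(0, 12.7191) (35.6924, 37.3726) (41.6329, 67) (0, 67)]  |A|=1585.4466
4. ⊥bis P4·P2 via (31.745,22.7): [(0, 12.7191) (30.9668, 34.1085) (28.7232, 67) (0, 67)]  |A|=1312.8276
5. ⊥bis P4·P3 via (32.245,18.71): [(0, 12.7191) (30.9668, 34.1085) (28.7232, 67) (0, 67)]  |A|=1312.8276
6. ⊥bis P4·P5 via (21.825,14.575): [(0, 12.7191) (28.9377, 32.7069) (30.7477, 37.3211) (28.7232, 67) (0, 67)]  |A|=1309.4146
7. canonical 5-gon: [(0, 12.7191) (28.9377, 32.7069) (30.7477, 37.3211) (28.7232, 67) (0, 67)]
8. shoelace: 1309.4146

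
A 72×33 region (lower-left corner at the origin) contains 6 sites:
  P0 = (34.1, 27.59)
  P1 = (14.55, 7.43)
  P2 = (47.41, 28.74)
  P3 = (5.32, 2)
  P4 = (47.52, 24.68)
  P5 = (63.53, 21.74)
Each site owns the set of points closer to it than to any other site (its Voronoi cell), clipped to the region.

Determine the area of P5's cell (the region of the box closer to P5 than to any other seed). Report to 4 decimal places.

1. box [0,72]×[0,33]: [(0, 0) (72, 0) (72, 33) (0, 33)]
2. ⊥bis P5·P0 via (48.815,24.665): [(43.9122, 0) (72, 0) (72, 33) (50.4718, 33)]  |A|=818.6644
3. ⊥bis P5·P1 via (39.04,14.585): [(43.9122, 0) (72, 0) (72, 33) (50.4718, 33)]  |A|=818.6644
4. ⊥bis P5·P2 via (55.47,25.24): [(44.5097, 0) (72, 0) (72, 33) (58.8397, 33)]  |A|=670.7344
5. ⊥bis P5·P3 via (34.425,11.87): [(44.5097, 0) (72, 0) (72, 33) (58.8397, 33)]  |A|=670.7344
6. ⊥bis P5·P4 via (55.525,23.21): [(56.2112, 26.947) (51.2628, 0) (72, 0) (72, 33) (58.8397, 33)]  |A|=579.7463
7. canonical 5-gon: [(56.2112, 26.947) (51.2628, 0) (72, 0) (72, 33) (58.8397, 33)]
8. shoelace: 579.7463

Area of P5's cell: 579.7463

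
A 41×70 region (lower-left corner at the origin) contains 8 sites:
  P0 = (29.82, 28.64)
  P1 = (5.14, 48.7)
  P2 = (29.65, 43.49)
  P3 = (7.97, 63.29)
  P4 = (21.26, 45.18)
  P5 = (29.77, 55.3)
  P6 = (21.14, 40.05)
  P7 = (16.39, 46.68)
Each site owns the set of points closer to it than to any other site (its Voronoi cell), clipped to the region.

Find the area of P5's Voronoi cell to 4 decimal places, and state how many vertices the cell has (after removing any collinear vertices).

Area of P5's cell: 409.3198 (6 vertices)

1. box [0,41]×[0,70]: [(0, 0) (41, 0) (41, 70) (0, 70)]
2. ⊥bis P5·P0 via (29.795,41.97): [(0, 41.9141) (41, 41.991) (41, 70) (0, 70)]  |A|=1149.9447
3. ⊥bis P5·P1 via (17.455,52): [(20.1475, 41.9519) (41, 41.991) (41, 70) (12.6316, 70)]  |A|=689.8676
4. ⊥bis P5·P2 via (29.71,49.395): [(18.1215, 49.5127) (41, 49.2803) (41, 70) (12.6316, 70)]  |A|=527.6132
5. ⊥bis P5·P3 via (18.87,59.295): [(16.9234, 53.9839) (18.1215, 49.5127) (41, 49.2803) (41, 70) (22.7935, 70)]  |A|=446.2358
6. ⊥bis P5·P4 via (25.515,50.24): [(17.8986, 56.6447) (26.4808, 49.4278) (41, 49.2803) (41, 70) (22.7935, 70)]  |A|=412.662
7. ⊥bis P5·P6 via (25.455,47.675): [(17.8986, 56.6447) (26.4808, 49.4278) (41, 49.2803) (41, 70) (22.7935, 70)]  |A|=412.662
8. ⊥bis P5·P7 via (23.08,50.99): [(18.4565, 58.1667) (21.2557, 53.8217) (26.4808, 49.4278) (41, 49.2803) (41, 70) (22.7935, 70)]  |A|=409.3198
9. canonical 6-gon: [(18.4565, 58.1667) (21.2557, 53.8217) (26.4808, 49.4278) (41, 49.2803) (41, 70) (22.7935, 70)]
10. shoelace: 409.3198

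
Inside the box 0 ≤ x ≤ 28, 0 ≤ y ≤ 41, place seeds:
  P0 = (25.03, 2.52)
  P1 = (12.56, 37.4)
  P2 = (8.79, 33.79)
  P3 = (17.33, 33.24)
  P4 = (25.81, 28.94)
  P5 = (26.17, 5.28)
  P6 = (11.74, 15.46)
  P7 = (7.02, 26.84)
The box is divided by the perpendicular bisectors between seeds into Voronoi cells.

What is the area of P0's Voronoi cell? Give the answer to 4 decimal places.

Area of P0's cell: 84.8599

1. box [0,28]×[0,41]: [(0, 0) (28, 0) (28, 41) (0, 41)]
2. ⊥bis P0·P1 via (18.795,19.96): [(0, 13.2406) (0, 0) (28, 0) (28, 23.2509)]  |A|=510.8805
3. ⊥bis P0·P2 via (16.91,18.155): [(23.8991, 21.7848) (0, 9.3728) (0, 0) (28, 0) (28, 23.2509)]  |A|=464.6627
4. ⊥bis P0·P3 via (21.18,17.88): [(11.9033, 15.5548) (0, 9.3728) (0, 0) (28, 0) (28, 19.5894)]  |A|=431.2135
5. ⊥bis P0·P4 via (25.42,15.73): [(13.953, 16.0685) (11.9033, 15.5548) (0, 9.3728) (0, 0) (28, 0) (28, 15.6538)]  |A|=403.5717
6. ⊥bis P0·P5 via (25.6,3.9): [(5.471, 12.2142) (0, 9.3728) (0, 0) (28, 0) (28, 2.9087)]  |A|=229.4026
7. ⊥bis P0·P6 via (18.385,8.99): [(16.9199, 7.4853) (9.6318, 0) (28, 0) (28, 2.9087)]  |A|=84.8599
8. ⊥bis P0·P7 via (16.025,14.68): [(16.9199, 7.4853) (9.6318, 0) (28, 0) (28, 2.9087)]  |A|=84.8599
9. canonical 4-gon: [(16.9199, 7.4853) (9.6318, 0) (28, 0) (28, 2.9087)]
10. shoelace: 84.8599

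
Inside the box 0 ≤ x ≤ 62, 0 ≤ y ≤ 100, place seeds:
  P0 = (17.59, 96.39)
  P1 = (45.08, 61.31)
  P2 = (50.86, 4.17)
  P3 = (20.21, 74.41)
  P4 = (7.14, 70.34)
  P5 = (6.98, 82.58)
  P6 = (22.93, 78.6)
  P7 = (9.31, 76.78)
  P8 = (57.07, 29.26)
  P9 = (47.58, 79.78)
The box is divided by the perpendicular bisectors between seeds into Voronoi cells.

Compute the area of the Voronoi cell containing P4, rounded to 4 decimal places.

Area of P4's cell: 904.1636

1. box [0,62]×[0,100]: [(0, 0) (62, 0) (62, 100) (0, 100)]
2. ⊥bis P4·P0 via (12.365,83.365): [(0, 88.3252) (0, 0) (62, 0) (62, 63.4538)]  |A|=4705.1514
3. ⊥bis P4·P1 via (26.11,65.825): [(28.7229, 76.803) (0, 88.3252) (0, 0) (10.4432, 0)]  |A|=1669.5096
4. ⊥bis P4·P2 via (29,37.255): [(17.502, 29.658) (28.7229, 76.803) (0, 88.3252) (0, 18.0941)]  |A|=1356.3069
5. ⊥bis P4·P3 via (13.675,72.375): [(17.502, 29.658) (21.6067, 46.904) (9.9512, 84.3333) (0, 88.3252) (0, 18.0941)]  |A|=1048.8864
6. ⊥bis P4·P5 via (7.06,76.46): [(17.502, 29.658) (21.6067, 46.904) (12.3813, 76.5296) (0, 76.3677) (0, 18.0941)]  |A|=940.8839
7. ⊥bis P4·P6 via (15.035,74.47): [(17.502, 29.658) (21.6067, 46.904) (12.3813, 76.5296) (0, 76.3677) (0, 18.0941)]  |A|=940.8839
8. ⊥bis P4·P7 via (8.225,73.56): [(17.502, 29.658) (21.6067, 46.904) (13.9016, 71.6472) (0, 76.3315) (0, 18.0941)]  |A|=910.2841
9. ⊥bis P4·P8 via (32.105,49.8): [(13.188, 26.8077) (18.3034, 33.025) (21.6067, 46.904) (13.9016, 71.6472) (0, 76.3315) (0, 18.0941)]  |A|=904.1636
10. ⊥bis P4·P9 via (27.36,75.06): [(13.188, 26.8077) (18.3034, 33.025) (21.6067, 46.904) (13.9016, 71.6472) (0, 76.3315) (0, 18.0941)]  |A|=904.1636
11. canonical 6-gon: [(13.188, 26.8077) (18.3034, 33.025) (21.6067, 46.904) (13.9016, 71.6472) (0, 76.3315) (0, 18.0941)]
12. shoelace: 904.1636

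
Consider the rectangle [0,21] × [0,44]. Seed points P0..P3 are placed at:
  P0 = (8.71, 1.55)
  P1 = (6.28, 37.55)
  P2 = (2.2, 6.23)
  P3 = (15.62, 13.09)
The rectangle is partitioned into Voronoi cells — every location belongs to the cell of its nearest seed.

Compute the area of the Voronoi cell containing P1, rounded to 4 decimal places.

Area of P1's cell: 394.2294

1. box [0,21]×[0,44]: [(0, 0) (21, 0) (21, 44) (0, 44)]
2. ⊥bis P1·P0 via (7.495,19.55): [(0, 19.0441) (21, 20.4616) (21, 44) (0, 44)]  |A|=509.1904
3. ⊥bis P1·P2 via (4.24,21.89): [(0, 22.4423) (17.183, 20.2039) (21, 20.4616) (21, 44) (0, 44)]  |A|=479.9944
4. ⊥bis P1·P3 via (10.95,25.32): [(0, 22.4423) (2.5455, 22.1107) (21, 29.1576) (21, 44) (0, 44)]  |A|=394.2294
5. canonical 5-gon: [(0, 22.4423) (2.5455, 22.1107) (21, 29.1576) (21, 44) (0, 44)]
6. shoelace: 394.2294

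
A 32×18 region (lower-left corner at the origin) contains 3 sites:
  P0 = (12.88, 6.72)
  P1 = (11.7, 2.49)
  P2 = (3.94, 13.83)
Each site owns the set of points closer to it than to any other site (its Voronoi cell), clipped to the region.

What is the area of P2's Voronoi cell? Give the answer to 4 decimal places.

1. box [0,32]×[0,18]: [(0, 0) (32, 0) (32, 18) (0, 18)]
2. ⊥bis P2·P0 via (8.41,10.275): [(0, 0) (0.2383, 0) (14.5537, 18) (0, 18)]  |A|=133.1278
3. ⊥bis P2·P1 via (7.82,8.16): [(0, 2.8087) (5.4239, 6.5204) (14.5537, 18) (0, 18)]  |A|=124.7338
4. canonical 4-gon: [(0, 2.8087) (5.4239, 6.5204) (14.5537, 18) (0, 18)]
5. shoelace: 124.7338

Area of P2's cell: 124.7338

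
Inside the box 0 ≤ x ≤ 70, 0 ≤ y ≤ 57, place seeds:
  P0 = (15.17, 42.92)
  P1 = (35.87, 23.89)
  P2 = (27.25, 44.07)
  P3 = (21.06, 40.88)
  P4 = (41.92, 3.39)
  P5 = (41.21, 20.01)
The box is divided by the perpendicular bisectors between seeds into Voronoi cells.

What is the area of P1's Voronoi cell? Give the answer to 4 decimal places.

1. box [0,70]×[0,57]: [(0, 0) (70, 0) (70, 57) (0, 57)]
2. ⊥bis P1·P0 via (25.52,33.405): [(0, 5.6455) (0, 0) (70, 0) (70, 57) (47.2114, 57)]  |A|=2777.7391
3. ⊥bis P1·P2 via (31.56,33.98): [(22.4849, 30.1035) (0, 5.6455) (0, 0) (70, 0) (70, 50.3999)]  |A|=2314.4696
4. ⊥bis P1·P3 via (28.465,32.385): [(29.079, 32.9202) (8.9181, 15.3462) (0, 5.6455) (0, 0) (70, 0) (70, 50.3999)]  |A|=2284.9204
5. ⊥bis P1·P4 via (38.895,13.64): [(29.079, 32.9202) (8.9181, 15.3462) (0, 5.6455) (0, 2.1612) (70, 22.8198) (70, 50.3999)]  |A|=1410.5854
6. ⊥bis P1·P5 via (38.54,21.95): [(54.3561, 43.7175) (29.079, 32.9202) (8.9181, 15.3462) (0, 5.6455) (0, 2.1612) (30.757, 11.2383)]  |A|=694.2202
7. canonical 6-gon: [(54.3561, 43.7175) (29.079, 32.9202) (8.9181, 15.3462) (0, 5.6455) (0, 2.1612) (30.757, 11.2383)]
8. shoelace: 694.2202

Area of P1's cell: 694.2202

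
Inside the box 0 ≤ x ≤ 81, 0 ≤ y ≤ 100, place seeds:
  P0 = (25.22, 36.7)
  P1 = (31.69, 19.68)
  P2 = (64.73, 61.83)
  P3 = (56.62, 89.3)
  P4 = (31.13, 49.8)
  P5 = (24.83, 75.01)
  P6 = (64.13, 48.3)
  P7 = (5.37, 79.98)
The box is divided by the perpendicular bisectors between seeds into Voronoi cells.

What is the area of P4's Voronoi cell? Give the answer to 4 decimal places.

1. box [0,81]×[0,100]: [(0, 0) (81, 0) (81, 100) (0, 100)]
2. ⊥bis P4·P0 via (28.175,43.25): [(0, 55.961) (81, 19.4183) (81, 100) (0, 100)]  |A|=5047.1394
3. ⊥bis P4·P1 via (31.41,34.74): [(0, 55.961) (46.4195, 35.0191) (81, 35.662) (81, 100) (0, 100)]  |A|=4766.2816
4. ⊥bis P4·P2 via (47.93,55.815): [(0, 55.961) (46.4195, 35.0191) (55.3165, 35.1845) (32.1102, 100) (0, 100)]  |A|=2355.6586
5. ⊥bis P4·P3 via (43.875,69.55): [(0, 97.8633) (0, 55.961) (46.4195, 35.0191) (55.3165, 35.1845) (42.7532, 70.2739)]  |A|=1832.7274
6. ⊥bis P4·P5 via (27.98,62.405): [(0.782, 55.6082) (46.4195, 35.0191) (55.3165, 35.1845) (44.1259, 66.4399)]  |A|=833.336
7. ⊥bis P4·P6 via (47.63,49.05): [(0.782, 55.6082) (46.4195, 35.0191) (46.9927, 35.0297) (47.9367, 55.7964) (44.1259, 66.4399)]  |A|=746.9806
8. ⊥bis P4·P7 via (18.25,64.89): [(10.1052, 57.9381) (5.0956, 53.6621) (46.4195, 35.0191) (46.9927, 35.0297) (47.9367, 55.7964) (44.1259, 66.4399)]  |A|=732.8838
9. canonical 6-gon: [(10.1052, 57.9381) (5.0956, 53.6621) (46.4195, 35.0191) (46.9927, 35.0297) (47.9367, 55.7964) (44.1259, 66.4399)]
10. shoelace: 732.8838

Area of P4's cell: 732.8838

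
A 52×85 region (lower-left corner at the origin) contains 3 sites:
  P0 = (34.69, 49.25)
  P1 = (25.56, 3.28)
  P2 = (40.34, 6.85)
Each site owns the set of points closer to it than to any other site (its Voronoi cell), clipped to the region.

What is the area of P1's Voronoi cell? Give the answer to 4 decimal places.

Area of P1's cell: 903.8207

1. box [0,52]×[0,85]: [(0, 0) (52, 0) (52, 85) (0, 85)]
2. ⊥bis P1·P0 via (30.125,26.265): [(0, 32.2481) (0, 0) (52, 0) (52, 21.9205)]  |A|=1408.3814
3. ⊥bis P1·P2 via (32.95,5.065): [(27.7136, 26.7439) (0, 32.2481) (0, 0) (34.1734, 0)]  |A|=903.8207
4. canonical 4-gon: [(27.7136, 26.7439) (0, 32.2481) (0, 0) (34.1734, 0)]
5. shoelace: 903.8207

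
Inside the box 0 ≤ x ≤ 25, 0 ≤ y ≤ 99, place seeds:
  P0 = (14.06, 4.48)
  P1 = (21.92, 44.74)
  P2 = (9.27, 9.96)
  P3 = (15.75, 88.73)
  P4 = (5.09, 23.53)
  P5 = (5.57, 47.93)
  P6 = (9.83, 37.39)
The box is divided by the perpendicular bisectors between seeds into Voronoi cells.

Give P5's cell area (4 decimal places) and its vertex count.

1. box [0,25]×[0,99]: [(0, 0) (25, 0) (25, 99) (0, 99)]
2. ⊥bis P5·P0 via (9.815,26.205): [(0, 24.2872) (25, 29.1721) (25, 99) (0, 99)]  |A|=1806.759
3. ⊥bis P5·P1 via (13.745,46.335): [(0, 24.2872) (9.8176, 26.2055) (24.0203, 99) (0, 99)]  |A|=1241.0233
4. ⊥bis P5·P2 via (7.42,28.945): [(0, 28.222) (10.4089, 29.2363) (24.0203, 99) (0, 99)]  |A|=1206.2348
5. ⊥bis P5·P3 via (10.66,68.33): [(0, 70.9898) (0, 28.222) (10.4089, 29.2363) (17.694, 66.575)]  |A|=568.9991
6. ⊥bis P5·P4 via (5.33,35.73): [(0, 70.9898) (0, 35.8349) (11.6516, 35.6056) (17.694, 66.575)]  |A|=492.1288
7. ⊥bis P5·P6 via (7.7,42.66): [(0, 70.9898) (0, 39.5479) (13.4841, 44.9978) (17.694, 66.575)]  |A|=412.1687
8. canonical 4-gon: [(0, 70.9898) (0, 39.5479) (13.4841, 44.9978) (17.694, 66.575)]
9. shoelace: 412.1687

Area of P5's cell: 412.1687 (4 vertices)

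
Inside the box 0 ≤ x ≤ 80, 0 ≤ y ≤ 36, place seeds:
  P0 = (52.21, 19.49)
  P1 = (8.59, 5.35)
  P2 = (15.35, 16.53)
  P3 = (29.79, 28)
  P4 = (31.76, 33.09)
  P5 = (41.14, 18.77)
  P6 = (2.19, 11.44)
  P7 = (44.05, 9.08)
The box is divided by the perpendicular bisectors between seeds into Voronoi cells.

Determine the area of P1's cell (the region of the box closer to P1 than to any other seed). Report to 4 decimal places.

Area of P1's cell: 198.2995

1. box [0,80]×[0,36]: [(0, 0) (80, 0) (80, 36) (0, 36)]
2. ⊥bis P1·P0 via (30.4,12.42): [(0, 0) (34.4261, 0) (22.7562, 36) (0, 36)]  |A|=1029.2821
3. ⊥bis P1·P2 via (11.97,10.94): [(0, 18.1777) (0, 0) (30.0631, 0)]  |A|=273.2384
4. ⊥bis P1·P3 via (19.19,16.675): [(0, 18.1777) (0, 0) (30.0631, 0)]  |A|=273.2384
5. ⊥bis P1·P4 via (20.175,19.22): [(0, 18.1777) (0, 0) (30.0631, 0)]  |A|=273.2384
6. ⊥bis P1·P5 via (24.865,12.06): [(29.7622, 0.1819) (0, 18.1777) (0, 0) (29.8372, 0)]  |A|=273.2179
7. ⊥bis P1·P6 via (5.39,8.395): [(29.7622, 0.1819) (9.3304, 12.536) (0, 2.7306) (0, 0) (29.8372, 0)]  |A|=201.1541
8. ⊥bis P1·P7 via (26.32,7.215): [(26.8762, 1.9269) (9.3304, 12.536) (0, 2.7306) (0, 0) (27.0789, 0)]  |A|=198.2995
9. canonical 5-gon: [(26.8762, 1.9269) (9.3304, 12.536) (0, 2.7306) (0, 0) (27.0789, 0)]
10. shoelace: 198.2995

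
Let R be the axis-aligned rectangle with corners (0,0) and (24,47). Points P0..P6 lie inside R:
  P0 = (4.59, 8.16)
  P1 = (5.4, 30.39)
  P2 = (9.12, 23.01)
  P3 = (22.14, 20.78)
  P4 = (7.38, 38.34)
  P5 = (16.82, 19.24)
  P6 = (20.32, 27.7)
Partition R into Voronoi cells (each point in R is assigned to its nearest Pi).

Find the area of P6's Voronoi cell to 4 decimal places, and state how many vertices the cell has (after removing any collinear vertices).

1. box [0,24]×[0,47]: [(0, 0) (24, 0) (24, 47) (0, 47)]
2. ⊥bis P6·P0 via (12.455,17.93): [(0, 27.9565) (24, 8.6361) (24, 47) (0, 47)]  |A|=688.8892
3. ⊥bis P6·P1 via (12.86,29.045): [(11.0587, 19.0541) (24, 8.6361) (24, 47) (16.0972, 47)]  |A|=358.6654
4. ⊥bis P6·P2 via (14.72,25.355): [(12.9547, 29.5705) (20.5621, 11.4036) (24, 8.6361) (24, 47) (16.0972, 47)]  |A|=301.4411
5. ⊥bis P6·P3 via (21.23,24.24): [(12.9547, 29.5705) (15.7864, 22.8083) (24, 24.9685) (24, 47) (16.0972, 47)]  |A|=221.3719
6. ⊥bis P6·P4 via (13.85,33.02): [(13.4999, 32.5942) (12.9547, 29.5705) (15.7864, 22.8083) (24, 24.9685) (24, 45.3641)]  |A|=155.8603
7. ⊥bis P6·P5 via (18.57,23.47): [(13.4999, 32.5942) (12.9547, 29.5705) (14.868, 25.0016) (18.466, 23.513) (24, 24.9685) (24, 45.3641)]  |A|=152.5982
8. canonical 6-gon: [(13.4999, 32.5942) (12.9547, 29.5705) (14.868, 25.0016) (18.466, 23.513) (24, 24.9685) (24, 45.3641)]
9. shoelace: 152.5982

Area of P6's cell: 152.5982 (6 vertices)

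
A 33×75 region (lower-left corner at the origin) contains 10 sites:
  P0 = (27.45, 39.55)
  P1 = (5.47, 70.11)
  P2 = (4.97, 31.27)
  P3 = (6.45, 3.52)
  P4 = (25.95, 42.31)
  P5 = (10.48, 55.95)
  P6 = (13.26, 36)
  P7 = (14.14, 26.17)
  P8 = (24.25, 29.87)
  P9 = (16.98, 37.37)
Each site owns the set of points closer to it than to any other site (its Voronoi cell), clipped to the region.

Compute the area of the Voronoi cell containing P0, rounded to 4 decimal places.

Area of P0's cell: 77.9420

1. box [0,33]×[0,75]: [(0, 0) (33, 0) (33, 75) (0, 75)]
2. ⊥bis P0·P1 via (16.46,54.83): [(0, 42.9913) (0, 0) (33, 0) (33, 66.7262)]  |A|=1810.3394
3. ⊥bis P0·P2 via (16.21,35.41): [(10.6075, 50.6206) (29.2525, 0) (33, 0) (33, 66.7262)]  |A|=841.9347
4. ⊥bis P0·P3 via (16.95,21.535): [(10.6075, 50.6206) (22.5153, 18.2913) (33, 12.1803) (33, 66.7262)]  |A|=743.8078
5. ⊥bis P0·P4 via (26.7,40.93): [(16.2656, 35.2591) (22.5153, 18.2913) (33, 12.1803) (33, 44.3539)]  |A|=339.0589
6. ⊥bis P0·P5 via (18.965,47.75): [(16.2656, 35.2591) (22.5153, 18.2913) (33, 12.1803) (33, 44.3539)]  |A|=339.0589
7. ⊥bis P0·P6 via (20.355,37.775): [(20.4196, 37.5167) (25.6927, 16.4394) (33, 12.1803) (33, 44.3539)]  |A|=268.1589
8. ⊥bis P0·P7 via (20.795,32.86): [(20.4196, 37.5167) (21.8462, 31.8143) (33, 20.7189) (33, 44.3539)]  |A|=172.5567
9. ⊥bis P0·P8 via (25.85,34.71): [(20.4196, 37.5167) (20.6955, 36.414) (33, 32.3464) (33, 44.3539)]  |A|=81.7533
10. ⊥bis P0·P9 via (22.215,38.46): [(22.2089, 38.4892) (22.7848, 35.7233) (33, 32.3464) (33, 44.3539)]  |A|=77.942
11. canonical 4-gon: [(22.2089, 38.4892) (22.7848, 35.7233) (33, 32.3464) (33, 44.3539)]
12. shoelace: 77.942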